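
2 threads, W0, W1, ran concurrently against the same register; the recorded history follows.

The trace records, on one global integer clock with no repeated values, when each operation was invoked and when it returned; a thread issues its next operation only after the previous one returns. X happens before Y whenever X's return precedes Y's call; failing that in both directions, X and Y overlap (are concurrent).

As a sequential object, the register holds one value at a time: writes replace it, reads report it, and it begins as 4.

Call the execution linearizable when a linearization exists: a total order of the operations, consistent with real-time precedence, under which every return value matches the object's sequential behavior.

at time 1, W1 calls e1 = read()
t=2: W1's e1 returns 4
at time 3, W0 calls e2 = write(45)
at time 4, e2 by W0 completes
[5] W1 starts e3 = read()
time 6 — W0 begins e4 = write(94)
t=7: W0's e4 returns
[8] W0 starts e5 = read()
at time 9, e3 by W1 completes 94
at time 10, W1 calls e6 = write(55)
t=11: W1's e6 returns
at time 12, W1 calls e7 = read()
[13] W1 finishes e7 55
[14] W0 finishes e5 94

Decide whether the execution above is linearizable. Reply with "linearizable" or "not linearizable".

witness order: e1, e2, e4, e3, e5, e6, e7
after step 1 (e1 read() → 4): value 4
after step 2 (e2 write(45)): value 45
after step 3 (e4 write(94)): value 94
after step 4 (e3 read() → 94): value 94
after step 5 (e5 read() → 94): value 94
after step 6 (e6 write(55)): value 55
after step 7 (e7 read() → 55): value 55

linearizable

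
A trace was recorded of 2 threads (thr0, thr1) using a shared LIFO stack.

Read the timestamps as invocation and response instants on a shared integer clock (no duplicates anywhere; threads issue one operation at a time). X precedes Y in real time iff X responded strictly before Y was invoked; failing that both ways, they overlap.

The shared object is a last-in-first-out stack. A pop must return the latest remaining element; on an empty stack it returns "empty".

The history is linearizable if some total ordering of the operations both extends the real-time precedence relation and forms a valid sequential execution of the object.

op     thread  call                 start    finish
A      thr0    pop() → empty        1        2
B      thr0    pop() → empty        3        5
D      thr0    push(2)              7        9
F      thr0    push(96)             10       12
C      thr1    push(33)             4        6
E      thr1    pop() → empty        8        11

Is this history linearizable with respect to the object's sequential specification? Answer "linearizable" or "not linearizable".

not linearizable

prefix check: 1..10 passes, 1..11 fails once E's time-11 response joins
4 orders of the 5 completed LIFO stack ops respect real time; none is legal
including or dropping the 1 pending operation (F) in any combination fails
take A, B, C, D, E (pending dropped): step 5 already fails, because E pop() → empty cannot occur there
take A, B, C, E, D (pending dropped): step 4 already fails, because E pop() → empty cannot occur there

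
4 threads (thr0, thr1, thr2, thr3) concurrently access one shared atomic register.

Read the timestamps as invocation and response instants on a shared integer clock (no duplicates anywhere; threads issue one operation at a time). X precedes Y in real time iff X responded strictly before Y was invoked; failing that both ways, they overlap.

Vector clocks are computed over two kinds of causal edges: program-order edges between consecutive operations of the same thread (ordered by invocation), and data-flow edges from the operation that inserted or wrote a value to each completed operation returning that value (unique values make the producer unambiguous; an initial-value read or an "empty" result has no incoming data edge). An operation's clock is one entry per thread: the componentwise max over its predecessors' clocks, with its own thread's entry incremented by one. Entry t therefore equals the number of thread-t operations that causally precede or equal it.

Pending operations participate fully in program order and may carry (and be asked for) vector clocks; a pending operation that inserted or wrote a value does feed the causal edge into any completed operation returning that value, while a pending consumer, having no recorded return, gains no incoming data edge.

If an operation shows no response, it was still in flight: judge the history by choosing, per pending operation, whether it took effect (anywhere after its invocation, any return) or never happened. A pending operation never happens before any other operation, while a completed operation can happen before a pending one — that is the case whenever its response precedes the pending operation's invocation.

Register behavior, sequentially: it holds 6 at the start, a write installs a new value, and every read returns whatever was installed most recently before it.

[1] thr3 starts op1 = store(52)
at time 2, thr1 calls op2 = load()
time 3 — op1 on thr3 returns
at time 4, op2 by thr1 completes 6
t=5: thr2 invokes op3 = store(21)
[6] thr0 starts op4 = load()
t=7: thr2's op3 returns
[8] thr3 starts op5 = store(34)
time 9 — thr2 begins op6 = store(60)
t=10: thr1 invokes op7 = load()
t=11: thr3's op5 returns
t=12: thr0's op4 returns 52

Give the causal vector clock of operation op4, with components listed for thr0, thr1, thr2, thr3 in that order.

(1, 0, 0, 1)

VC(op1, invoked at 1): no causal predecessors; +1 on thr3 → (0, 0, 0, 1)
VC(op3, invoked at 5): no causal predecessors; +1 on thr2 → (0, 0, 1, 0)
VC(op2, invoked at 2): no causal predecessors; +1 on thr1 → (0, 1, 0, 0)
merge at op5 (invoked 8): VC(op1)=(0, 0, 0, 1), own-thread bump on thr3 → (0, 0, 0, 2)
merge at op6 (invoked 9): VC(op3)=(0, 0, 1, 0), own-thread bump on thr2 → (0, 0, 2, 0)
merge at op7 (invoked 10): VC(op2)=(0, 1, 0, 0), own-thread bump on thr1 → (0, 2, 0, 0)
merge at op4 (invoked 6): VC(op1)=(0, 0, 0, 1), own-thread bump on thr0 → (1, 0, 0, 1)
target: VC(op4) = (1, 0, 0, 1)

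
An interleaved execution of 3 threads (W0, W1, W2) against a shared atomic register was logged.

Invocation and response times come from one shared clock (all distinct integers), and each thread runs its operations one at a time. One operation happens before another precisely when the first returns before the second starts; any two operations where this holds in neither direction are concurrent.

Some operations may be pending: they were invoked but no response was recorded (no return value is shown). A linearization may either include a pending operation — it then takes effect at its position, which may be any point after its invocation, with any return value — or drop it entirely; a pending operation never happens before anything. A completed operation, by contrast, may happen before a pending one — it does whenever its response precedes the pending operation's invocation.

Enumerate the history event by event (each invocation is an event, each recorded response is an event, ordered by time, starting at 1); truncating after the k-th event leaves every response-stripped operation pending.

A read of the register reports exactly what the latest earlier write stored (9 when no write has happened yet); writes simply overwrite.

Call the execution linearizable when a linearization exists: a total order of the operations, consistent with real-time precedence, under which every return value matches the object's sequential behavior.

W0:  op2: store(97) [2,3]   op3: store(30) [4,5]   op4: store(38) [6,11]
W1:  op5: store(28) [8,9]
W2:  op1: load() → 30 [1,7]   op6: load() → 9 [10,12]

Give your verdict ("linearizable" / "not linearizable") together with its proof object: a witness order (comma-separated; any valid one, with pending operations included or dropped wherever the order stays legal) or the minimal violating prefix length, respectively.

not linearizable — minimal violating prefix: 12 events

the violation lands at event 12, op6's response at time 12: events 1..11 linearize, events 1..12 do not
the 6 completed operations admit 10 real-time orders; each fails the atomic register replay
take op1, op2, op3, op4, op5, op6: step 1 already fails, because op1 load() → 30 cannot occur there
take op1, op2, op3, op5, op4, op6: step 1 already fails, because op1 load() → 30 cannot occur there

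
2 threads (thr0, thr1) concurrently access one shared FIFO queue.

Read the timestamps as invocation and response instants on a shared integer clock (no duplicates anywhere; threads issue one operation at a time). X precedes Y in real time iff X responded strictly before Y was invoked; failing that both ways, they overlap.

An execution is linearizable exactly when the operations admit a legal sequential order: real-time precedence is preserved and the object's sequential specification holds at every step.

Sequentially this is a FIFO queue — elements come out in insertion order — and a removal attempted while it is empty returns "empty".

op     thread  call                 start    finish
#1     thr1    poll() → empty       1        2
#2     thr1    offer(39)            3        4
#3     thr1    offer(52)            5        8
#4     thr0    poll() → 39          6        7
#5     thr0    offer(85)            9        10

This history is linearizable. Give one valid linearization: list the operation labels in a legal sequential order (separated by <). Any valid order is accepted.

#1 < #2 < #3 < #4 < #5

after step 1 (#1 poll() → empty): queue <>
after step 2 (#2 offer(39)): queue <39>
after step 3 (#3 offer(52)): queue <39,52>
after step 4 (#4 poll() → 39): queue <52>
after step 5 (#5 offer(85)): queue <52,85>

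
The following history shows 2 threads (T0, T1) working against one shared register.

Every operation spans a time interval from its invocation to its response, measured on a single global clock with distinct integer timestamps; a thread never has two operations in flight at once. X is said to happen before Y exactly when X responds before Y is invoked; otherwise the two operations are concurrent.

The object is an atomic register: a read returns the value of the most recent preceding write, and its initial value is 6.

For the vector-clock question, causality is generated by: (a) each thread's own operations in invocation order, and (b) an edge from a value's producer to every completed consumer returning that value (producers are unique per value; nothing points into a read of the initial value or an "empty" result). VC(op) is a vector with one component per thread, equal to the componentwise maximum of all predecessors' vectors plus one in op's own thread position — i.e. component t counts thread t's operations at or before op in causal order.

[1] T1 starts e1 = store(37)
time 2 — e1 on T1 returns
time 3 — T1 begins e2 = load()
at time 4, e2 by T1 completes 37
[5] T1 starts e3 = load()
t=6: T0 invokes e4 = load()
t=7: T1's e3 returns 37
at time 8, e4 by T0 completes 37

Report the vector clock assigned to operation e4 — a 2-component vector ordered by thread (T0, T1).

VC(e1, invoked at 1): no causal predecessors; +1 on T1 → (0, 1)
from VC(e1)=(0, 1), e2 (invoked 3) maxes components and bumps T1 → (0, 2)
from VC(e1)=(0, 1), e4 (invoked 6) maxes components and bumps T0 → (1, 1)
from VC(e1)=(0, 1), VC(e2)=(0, 2), e3 (invoked 5) maxes components and bumps T1 → (0, 3)
target: VC(e4) = (1, 1)

(1, 1)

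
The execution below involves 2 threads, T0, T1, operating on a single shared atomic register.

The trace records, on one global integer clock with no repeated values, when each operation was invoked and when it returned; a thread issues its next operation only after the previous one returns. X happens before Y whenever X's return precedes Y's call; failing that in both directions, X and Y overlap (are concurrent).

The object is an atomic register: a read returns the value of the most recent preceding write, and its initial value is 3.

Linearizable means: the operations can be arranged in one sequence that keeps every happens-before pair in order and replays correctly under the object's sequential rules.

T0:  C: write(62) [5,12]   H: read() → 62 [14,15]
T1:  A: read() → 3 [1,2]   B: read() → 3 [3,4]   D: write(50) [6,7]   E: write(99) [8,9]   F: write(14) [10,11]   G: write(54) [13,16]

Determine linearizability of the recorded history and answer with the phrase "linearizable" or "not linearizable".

linearizable

witness order: A, B, D, E, F, C, H, G
1. A read() → 3, leaving value 3
2. B read() → 3, leaving value 3
3. D write(50), leaving value 50
4. E write(99), leaving value 99
5. F write(14), leaving value 14
6. C write(62), leaving value 62
7. H read() → 62, leaving value 62
8. G write(54), leaving value 54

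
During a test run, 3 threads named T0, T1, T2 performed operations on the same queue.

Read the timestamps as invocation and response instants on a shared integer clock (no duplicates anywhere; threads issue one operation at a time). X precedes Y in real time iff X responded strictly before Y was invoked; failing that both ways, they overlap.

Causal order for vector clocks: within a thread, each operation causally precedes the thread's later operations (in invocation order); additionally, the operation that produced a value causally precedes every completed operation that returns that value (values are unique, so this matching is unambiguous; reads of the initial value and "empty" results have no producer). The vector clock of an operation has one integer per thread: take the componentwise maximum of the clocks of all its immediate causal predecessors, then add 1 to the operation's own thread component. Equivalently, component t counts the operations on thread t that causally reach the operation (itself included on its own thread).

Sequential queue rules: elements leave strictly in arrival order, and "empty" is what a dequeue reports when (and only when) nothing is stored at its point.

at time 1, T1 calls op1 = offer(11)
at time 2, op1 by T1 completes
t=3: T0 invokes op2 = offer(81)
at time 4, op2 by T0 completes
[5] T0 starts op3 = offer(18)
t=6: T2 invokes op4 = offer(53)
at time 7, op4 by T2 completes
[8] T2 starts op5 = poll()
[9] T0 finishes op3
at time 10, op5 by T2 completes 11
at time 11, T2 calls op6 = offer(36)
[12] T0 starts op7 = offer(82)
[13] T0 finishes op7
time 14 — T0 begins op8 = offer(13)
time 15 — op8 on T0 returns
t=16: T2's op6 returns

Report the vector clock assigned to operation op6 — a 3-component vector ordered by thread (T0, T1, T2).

VC(op4, invoked at 6): no causal predecessors; +1 on T2 → (0, 0, 1)
VC(op1, invoked at 1): no causal predecessors; +1 on T1 → (0, 1, 0)
VC(op2, invoked at 3): no causal predecessors; +1 on T0 → (1, 0, 0)
merge at op3 (invoked 5): VC(op2)=(1, 0, 0), own-thread bump on T0 → (2, 0, 0)
merge at op5 (invoked 8): VC(op1)=(0, 1, 0), VC(op4)=(0, 0, 1), own-thread bump on T2 → (0, 1, 2)
merge at op7 (invoked 12): VC(op3)=(2, 0, 0), own-thread bump on T0 → (3, 0, 0)
merge at op6 (invoked 11): VC(op5)=(0, 1, 2), own-thread bump on T2 → (0, 1, 3)
merge at op8 (invoked 14): VC(op7)=(3, 0, 0), own-thread bump on T0 → (4, 0, 0)
target: VC(op6) = (0, 1, 3)

(0, 1, 3)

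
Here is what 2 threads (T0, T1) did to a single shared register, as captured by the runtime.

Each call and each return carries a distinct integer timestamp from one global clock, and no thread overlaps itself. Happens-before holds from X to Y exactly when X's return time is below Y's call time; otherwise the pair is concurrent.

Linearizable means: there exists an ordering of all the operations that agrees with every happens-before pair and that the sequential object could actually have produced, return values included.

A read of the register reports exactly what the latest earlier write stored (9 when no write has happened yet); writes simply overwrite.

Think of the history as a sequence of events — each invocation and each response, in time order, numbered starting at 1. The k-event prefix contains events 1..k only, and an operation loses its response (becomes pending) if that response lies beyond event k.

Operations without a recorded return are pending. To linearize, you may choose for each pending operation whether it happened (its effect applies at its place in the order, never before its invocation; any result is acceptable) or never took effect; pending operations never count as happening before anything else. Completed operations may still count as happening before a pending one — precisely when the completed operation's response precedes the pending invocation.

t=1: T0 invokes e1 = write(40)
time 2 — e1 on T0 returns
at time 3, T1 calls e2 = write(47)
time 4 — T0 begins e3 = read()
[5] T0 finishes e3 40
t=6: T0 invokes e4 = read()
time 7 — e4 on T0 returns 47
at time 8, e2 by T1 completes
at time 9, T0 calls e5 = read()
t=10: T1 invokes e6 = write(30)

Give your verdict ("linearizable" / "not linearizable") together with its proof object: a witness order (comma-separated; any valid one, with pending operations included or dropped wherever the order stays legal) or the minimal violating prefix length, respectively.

linearizable — witness: e1, e3, e2, e4

after step 1 (e1 write(40)): value 40
after step 2 (e3 read() → 40): value 40
after step 3 (e2 write(47)): value 47
after step 4 (e4 read() → 47): value 47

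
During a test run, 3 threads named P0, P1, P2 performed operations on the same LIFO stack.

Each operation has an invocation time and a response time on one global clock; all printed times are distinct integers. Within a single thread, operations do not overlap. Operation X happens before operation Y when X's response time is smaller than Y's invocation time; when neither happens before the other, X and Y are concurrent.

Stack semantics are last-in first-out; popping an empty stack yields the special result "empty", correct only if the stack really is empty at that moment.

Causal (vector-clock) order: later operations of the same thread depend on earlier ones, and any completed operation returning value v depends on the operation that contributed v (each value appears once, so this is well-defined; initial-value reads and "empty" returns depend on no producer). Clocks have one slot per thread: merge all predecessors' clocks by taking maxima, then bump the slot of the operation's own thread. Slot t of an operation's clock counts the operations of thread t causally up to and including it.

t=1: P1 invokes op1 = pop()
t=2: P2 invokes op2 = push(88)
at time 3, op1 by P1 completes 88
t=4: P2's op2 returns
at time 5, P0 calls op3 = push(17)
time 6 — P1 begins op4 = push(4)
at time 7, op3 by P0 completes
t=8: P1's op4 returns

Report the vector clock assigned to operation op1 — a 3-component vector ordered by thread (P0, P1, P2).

op2, invoked 2, has no incoming edges; only P2's bump applies → (0, 0, 1)
op3, invoked 5, has no incoming edges; only P0's bump applies → (1, 0, 0)
from VC(op2)=(0, 0, 1), op1 (invoked 1) maxes components and bumps P1 → (0, 1, 1)
from VC(op1)=(0, 1, 1), op4 (invoked 6) maxes components and bumps P1 → (0, 2, 1)
target: VC(op1) = (0, 1, 1)

(0, 1, 1)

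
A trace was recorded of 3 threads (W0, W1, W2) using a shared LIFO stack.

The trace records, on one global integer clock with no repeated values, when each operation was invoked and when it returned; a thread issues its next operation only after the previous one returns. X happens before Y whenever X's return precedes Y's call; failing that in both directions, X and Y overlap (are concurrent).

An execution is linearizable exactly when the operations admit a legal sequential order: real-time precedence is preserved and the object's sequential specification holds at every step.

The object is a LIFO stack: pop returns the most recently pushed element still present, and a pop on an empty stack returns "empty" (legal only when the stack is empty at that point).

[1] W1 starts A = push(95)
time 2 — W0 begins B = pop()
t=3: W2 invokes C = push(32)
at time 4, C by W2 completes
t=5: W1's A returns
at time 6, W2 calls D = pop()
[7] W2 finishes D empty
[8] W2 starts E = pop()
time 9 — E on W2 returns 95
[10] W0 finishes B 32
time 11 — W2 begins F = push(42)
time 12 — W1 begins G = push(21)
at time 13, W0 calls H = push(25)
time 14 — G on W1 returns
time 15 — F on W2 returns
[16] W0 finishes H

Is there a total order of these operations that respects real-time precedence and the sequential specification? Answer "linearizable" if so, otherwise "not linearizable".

already the first 7 events (up to D's response at time 7) admit no linearization; the first 6 still do
3 completed operations, 2 real-time-consistent orders — every LIFO stack replay fails
no escape via the 1 pending operation (B): every completion choice fails
for example A, C, D (pending dropped) fails at step 3: D pop() → empty is not legal there
for example C, A, D (pending dropped) fails at step 3: D pop() → empty is not legal there

not linearizable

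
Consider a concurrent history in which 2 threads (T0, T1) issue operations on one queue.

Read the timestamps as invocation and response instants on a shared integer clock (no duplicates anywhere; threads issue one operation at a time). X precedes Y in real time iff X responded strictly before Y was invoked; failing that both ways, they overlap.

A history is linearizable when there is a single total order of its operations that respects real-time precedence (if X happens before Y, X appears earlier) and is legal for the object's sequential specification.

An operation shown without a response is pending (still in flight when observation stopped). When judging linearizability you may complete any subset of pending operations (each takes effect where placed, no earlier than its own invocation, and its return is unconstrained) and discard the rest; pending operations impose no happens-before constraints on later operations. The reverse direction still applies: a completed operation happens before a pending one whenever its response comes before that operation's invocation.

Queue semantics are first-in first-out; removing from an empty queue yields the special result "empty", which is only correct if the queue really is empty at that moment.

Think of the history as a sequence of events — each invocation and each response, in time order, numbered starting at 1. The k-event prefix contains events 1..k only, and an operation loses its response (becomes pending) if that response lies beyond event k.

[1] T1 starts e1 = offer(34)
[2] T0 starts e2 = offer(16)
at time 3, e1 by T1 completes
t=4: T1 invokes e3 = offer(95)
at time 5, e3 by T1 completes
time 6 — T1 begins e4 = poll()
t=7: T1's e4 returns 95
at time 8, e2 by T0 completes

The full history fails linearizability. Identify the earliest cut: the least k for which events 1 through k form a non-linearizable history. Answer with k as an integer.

events 1..6 are linearizable; a witness order is e1, e2, e3:
step 1: e1 offer(34) — queue <34>
step 2: e2 offer(16) (pending, included) — queue <34,16>
step 3: e3 offer(95) — queue <34,16,95>
at event 7 (e4's time-7 response) nothing linearizes any more
completion choices over the 1 pending operation (e2) were checked; none helps
sample order e1, e3, e4 (pending dropped) stalls at step 3 — e4 poll() → 95 has no legal effect

7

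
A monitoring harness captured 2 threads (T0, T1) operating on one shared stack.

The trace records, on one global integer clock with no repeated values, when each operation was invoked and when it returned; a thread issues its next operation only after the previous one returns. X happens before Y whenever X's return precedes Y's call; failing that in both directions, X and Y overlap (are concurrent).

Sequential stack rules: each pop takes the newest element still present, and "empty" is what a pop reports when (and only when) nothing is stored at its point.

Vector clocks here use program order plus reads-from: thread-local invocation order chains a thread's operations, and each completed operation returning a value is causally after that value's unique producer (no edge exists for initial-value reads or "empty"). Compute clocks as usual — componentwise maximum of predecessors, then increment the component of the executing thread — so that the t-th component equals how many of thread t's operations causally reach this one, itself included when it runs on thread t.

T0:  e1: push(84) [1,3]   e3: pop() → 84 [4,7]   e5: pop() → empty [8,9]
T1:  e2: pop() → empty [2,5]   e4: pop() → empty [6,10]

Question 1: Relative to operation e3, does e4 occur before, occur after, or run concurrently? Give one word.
concurrent

e4 spans [6,10], e3 spans [4,7]
the intervals overlap in both directions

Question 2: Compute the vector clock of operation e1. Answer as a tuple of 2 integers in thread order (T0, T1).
(1, 0)

e2, invoked 2, has no incoming edges; only T1's bump applies → (0, 1)
e1, invoked 1, has no incoming edges; only T0's bump applies → (1, 0)
from VC(e2)=(0, 1), e4 (invoked 6) maxes components and bumps T1 → (0, 2)
from VC(e1)=(1, 0), e3 (invoked 4) maxes components and bumps T0 → (2, 0)
from VC(e3)=(2, 0), e5 (invoked 8) maxes components and bumps T0 → (3, 0)
target: VC(e1) = (1, 0)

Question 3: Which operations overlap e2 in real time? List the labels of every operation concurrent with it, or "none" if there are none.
e1, e3

e2 runs from 2 to 5; window-overlapping ops are concurrent
e1 [1,3]: concurrent
e3 [4,7]: concurrent
e4 [6,10]: after
e5 [8,9]: after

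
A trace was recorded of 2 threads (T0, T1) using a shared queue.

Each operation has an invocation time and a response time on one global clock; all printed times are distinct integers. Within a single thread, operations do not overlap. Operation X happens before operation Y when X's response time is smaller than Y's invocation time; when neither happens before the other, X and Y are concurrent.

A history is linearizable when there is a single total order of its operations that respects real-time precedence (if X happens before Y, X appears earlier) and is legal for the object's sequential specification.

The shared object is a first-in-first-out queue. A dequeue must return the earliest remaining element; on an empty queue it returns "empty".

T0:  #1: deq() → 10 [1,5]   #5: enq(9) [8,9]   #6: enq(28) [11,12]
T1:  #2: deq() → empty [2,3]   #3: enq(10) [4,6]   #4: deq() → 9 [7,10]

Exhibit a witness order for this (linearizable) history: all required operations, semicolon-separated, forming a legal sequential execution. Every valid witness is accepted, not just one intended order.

1. #2 deq() → empty, leaving queue <>
2. #3 enq(10), leaving queue <10>
3. #1 deq() → 10, leaving queue <>
4. #5 enq(9), leaving queue <9>
5. #4 deq() → 9, leaving queue <>
6. #6 enq(28), leaving queue <28>

#2; #3; #1; #5; #4; #6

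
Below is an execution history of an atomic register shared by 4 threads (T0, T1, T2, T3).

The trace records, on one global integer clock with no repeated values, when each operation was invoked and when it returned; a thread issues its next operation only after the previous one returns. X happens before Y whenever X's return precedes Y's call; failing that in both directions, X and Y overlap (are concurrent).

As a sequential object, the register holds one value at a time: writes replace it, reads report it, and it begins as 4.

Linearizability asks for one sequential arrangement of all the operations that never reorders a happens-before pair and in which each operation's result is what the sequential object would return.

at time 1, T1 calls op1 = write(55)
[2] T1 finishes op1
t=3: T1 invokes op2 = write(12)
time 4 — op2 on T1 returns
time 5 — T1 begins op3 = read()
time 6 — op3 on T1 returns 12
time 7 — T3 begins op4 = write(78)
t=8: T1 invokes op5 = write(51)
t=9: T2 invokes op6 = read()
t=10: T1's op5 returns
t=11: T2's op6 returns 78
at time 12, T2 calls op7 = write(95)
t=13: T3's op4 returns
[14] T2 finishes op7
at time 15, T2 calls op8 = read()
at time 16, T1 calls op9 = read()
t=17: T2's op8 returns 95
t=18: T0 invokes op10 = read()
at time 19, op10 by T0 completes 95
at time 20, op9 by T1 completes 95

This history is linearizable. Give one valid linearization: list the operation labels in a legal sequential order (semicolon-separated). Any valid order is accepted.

after step 1 (op1 write(55)): value 55
after step 2 (op2 write(12)): value 12
after step 3 (op3 read() → 12): value 12
after step 4 (op4 write(78)): value 78
after step 5 (op6 read() → 78): value 78
after step 6 (op5 write(51)): value 51
after step 7 (op7 write(95)): value 95
after step 8 (op8 read() → 95): value 95
after step 9 (op9 read() → 95): value 95
after step 10 (op10 read() → 95): value 95

op1; op2; op3; op4; op6; op5; op7; op8; op9; op10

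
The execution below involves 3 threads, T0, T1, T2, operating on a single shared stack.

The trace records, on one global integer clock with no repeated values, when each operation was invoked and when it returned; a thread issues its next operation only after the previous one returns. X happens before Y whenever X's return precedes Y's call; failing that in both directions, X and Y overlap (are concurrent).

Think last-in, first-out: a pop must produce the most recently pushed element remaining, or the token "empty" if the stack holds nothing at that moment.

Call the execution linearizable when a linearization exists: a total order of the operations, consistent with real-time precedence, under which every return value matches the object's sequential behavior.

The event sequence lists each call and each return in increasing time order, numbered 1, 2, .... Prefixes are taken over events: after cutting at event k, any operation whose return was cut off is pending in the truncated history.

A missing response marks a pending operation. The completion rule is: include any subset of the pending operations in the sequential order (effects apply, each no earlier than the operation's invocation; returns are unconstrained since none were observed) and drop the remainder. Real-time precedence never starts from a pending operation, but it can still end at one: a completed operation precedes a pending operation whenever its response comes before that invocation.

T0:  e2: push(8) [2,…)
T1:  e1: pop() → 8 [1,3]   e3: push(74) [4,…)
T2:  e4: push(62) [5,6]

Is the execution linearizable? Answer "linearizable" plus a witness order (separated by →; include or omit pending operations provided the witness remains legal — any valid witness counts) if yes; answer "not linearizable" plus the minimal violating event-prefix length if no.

after step 1 (e2 push(8) (pending, included)): stack <8>
after step 2 (e1 pop() → 8): stack <>
after step 3 (e3 push(74) (pending, included)): stack <74>
after step 4 (e4 push(62)): stack <74,62>

linearizable — witness: e2 → e1 → e3 → e4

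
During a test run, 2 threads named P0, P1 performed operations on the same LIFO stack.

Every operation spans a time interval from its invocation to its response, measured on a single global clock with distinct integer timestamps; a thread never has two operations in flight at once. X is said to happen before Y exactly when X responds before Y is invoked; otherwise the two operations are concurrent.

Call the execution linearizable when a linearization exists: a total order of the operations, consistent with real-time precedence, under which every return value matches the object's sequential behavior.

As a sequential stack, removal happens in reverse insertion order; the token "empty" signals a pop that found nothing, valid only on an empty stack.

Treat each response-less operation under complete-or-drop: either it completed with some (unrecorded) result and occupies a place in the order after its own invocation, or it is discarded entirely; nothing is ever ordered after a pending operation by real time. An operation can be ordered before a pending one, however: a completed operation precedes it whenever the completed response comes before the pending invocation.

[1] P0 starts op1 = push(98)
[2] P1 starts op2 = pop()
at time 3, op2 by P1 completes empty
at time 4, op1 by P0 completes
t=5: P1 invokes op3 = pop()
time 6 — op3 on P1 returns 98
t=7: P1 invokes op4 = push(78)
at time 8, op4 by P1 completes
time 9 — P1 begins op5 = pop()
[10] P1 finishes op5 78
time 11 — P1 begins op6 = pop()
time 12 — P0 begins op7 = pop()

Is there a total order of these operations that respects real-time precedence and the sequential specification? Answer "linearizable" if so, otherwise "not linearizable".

linearizable

witness order: op2, op1, op3, op4, op5
1. op2 pop() → empty, leaving stack <>
2. op1 push(98), leaving stack <98>
3. op3 pop() → 98, leaving stack <>
4. op4 push(78), leaving stack <78>
5. op5 pop() → 78, leaving stack <>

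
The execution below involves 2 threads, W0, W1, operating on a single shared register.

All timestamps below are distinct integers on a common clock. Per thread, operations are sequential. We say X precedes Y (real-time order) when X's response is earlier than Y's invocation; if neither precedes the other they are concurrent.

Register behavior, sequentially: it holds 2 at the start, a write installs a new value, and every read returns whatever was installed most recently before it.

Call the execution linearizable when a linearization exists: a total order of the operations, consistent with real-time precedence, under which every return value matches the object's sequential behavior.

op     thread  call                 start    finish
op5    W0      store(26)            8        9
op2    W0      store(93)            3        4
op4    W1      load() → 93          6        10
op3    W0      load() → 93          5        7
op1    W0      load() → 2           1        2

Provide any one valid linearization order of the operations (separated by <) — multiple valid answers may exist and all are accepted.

1. op1 load() → 2, leaving value 2
2. op2 store(93), leaving value 93
3. op3 load() → 93, leaving value 93
4. op4 load() → 93, leaving value 93
5. op5 store(26), leaving value 26

op1 < op2 < op3 < op4 < op5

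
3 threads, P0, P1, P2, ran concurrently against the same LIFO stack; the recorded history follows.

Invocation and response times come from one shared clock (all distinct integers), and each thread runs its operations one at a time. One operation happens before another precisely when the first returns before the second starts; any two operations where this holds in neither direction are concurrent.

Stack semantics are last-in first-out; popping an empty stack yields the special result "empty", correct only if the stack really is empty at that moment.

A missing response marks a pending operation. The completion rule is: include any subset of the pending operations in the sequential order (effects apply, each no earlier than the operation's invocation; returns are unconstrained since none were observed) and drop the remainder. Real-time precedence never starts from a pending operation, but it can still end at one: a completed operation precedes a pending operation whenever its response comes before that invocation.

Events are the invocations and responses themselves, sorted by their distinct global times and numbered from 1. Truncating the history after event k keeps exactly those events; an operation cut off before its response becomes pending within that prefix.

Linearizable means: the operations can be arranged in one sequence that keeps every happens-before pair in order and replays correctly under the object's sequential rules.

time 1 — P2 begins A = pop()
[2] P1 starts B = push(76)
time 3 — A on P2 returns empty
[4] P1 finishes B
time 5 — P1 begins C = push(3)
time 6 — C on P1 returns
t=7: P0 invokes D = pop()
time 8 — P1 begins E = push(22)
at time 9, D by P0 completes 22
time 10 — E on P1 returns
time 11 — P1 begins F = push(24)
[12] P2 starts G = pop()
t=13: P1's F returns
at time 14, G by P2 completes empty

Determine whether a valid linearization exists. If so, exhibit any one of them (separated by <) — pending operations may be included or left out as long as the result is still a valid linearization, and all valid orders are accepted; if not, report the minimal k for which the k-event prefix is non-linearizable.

the violation lands at event 14, G's response at time 14: events 1..13 linearize, events 1..14 do not
no legal order exists: 8 real-time-consistent candidates over 7 completed LIFO stack operations, all rejected
sample order A, B, C, D, E, F, G stalls at step 4 — D pop() → 22 has no legal effect
sample order A, B, C, D, E, G, F stalls at step 4 — D pop() → 22 has no legal effect

not linearizable — minimal violating prefix: 14 events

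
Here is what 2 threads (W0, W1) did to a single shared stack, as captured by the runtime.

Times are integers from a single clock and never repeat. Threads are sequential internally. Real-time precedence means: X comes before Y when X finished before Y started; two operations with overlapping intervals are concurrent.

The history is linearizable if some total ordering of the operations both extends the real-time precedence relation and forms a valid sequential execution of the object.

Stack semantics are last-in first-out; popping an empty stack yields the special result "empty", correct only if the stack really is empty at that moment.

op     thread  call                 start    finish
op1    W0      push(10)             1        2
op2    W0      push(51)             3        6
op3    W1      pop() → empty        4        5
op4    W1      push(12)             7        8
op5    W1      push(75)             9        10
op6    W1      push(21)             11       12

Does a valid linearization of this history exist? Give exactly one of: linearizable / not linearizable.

the violation lands at event 5, op3's response at time 5: events 1..4 linearize, events 1..5 do not
the completed operations (2 total) allow one real-time order; the stack replay rejects it
completion choices over the 1 pending operation (op2) were checked; none helps
sample order op1, op3 (pending dropped) stalls at step 2 — op3 pop() → empty has no legal effect

not linearizable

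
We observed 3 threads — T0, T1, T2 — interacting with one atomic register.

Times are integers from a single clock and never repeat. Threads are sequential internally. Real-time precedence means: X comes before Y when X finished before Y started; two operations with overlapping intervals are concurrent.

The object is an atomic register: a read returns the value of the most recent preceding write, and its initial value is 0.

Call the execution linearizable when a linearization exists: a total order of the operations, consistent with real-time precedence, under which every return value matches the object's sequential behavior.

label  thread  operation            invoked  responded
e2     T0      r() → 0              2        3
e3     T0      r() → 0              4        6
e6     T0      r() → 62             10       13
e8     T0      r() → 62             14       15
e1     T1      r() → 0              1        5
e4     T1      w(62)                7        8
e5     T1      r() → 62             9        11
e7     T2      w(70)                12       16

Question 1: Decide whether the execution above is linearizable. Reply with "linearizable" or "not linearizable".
one valid linearization: e1, e2, e3, e4, e5, e6, e8, e7
step 1: e1 r() → 0 — value 0
step 2: e2 r() → 0 — value 0
step 3: e3 r() → 0 — value 0
step 4: e4 w(62) — value 62
step 5: e5 r() → 62 — value 62
step 6: e6 r() → 62 — value 62
step 7: e8 r() → 62 — value 62
step 8: e7 w(70) — value 70

linearizable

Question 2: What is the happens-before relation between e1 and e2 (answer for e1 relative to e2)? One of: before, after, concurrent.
Answer: concurrent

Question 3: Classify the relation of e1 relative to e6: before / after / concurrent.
Answer: before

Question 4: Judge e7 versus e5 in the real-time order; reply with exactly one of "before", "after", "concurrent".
Answer: after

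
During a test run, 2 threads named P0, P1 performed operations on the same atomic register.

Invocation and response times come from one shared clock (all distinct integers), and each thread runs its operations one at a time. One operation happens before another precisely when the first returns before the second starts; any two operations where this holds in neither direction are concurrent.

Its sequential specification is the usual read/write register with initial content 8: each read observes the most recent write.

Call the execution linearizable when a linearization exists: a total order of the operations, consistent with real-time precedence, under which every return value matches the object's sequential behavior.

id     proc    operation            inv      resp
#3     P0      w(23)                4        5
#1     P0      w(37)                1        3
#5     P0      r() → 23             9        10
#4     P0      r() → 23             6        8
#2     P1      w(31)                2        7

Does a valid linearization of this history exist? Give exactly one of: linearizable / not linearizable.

witness order: #1, #2, #3, #4, #5
after step 1 (#1 w(37)): value 37
after step 2 (#2 w(31)): value 31
after step 3 (#3 w(23)): value 23
after step 4 (#4 r() → 23): value 23
after step 5 (#5 r() → 23): value 23

linearizable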